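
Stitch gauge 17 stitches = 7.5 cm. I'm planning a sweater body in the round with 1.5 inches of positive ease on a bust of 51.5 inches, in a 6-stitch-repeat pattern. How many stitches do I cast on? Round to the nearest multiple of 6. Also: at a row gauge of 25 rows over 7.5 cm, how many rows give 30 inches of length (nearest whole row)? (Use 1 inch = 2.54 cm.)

Cast on 306 stitches; work 254 rows.

Finished = 51.5 + 1.5 = 53 inches.
53 inches × 2.54 = 134.62 cm.
17/7.5 = 2.267 sts per cm; 134.62 × 2.267 = 305.14 sts.
Nearest multiple of 6 → 306.
30 inches = 76.20 cm; × 3.333 = 254.00 → 254 rows.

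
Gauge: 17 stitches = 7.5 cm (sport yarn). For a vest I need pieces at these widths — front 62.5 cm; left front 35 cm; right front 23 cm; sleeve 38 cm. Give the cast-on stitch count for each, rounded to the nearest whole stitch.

Rate = 17/7.5 = 2.267 sts per cm.
front: 62.5 × 2.267 = 141.67 → 142.
left front: 35 × 2.267 = 79.33 → 79.
right front: 23 × 2.267 = 52.13 → 52.
sleeve: 38 × 2.267 = 86.13 → 86.

front 142; left front 79; right front 52; sleeve 86.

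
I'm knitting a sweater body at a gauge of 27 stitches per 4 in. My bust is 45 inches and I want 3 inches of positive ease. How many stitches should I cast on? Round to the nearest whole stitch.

Cast on 324 stitches.

Finished = 45 + 3 = 48 in.
27 / 4 = 6.75 sts per inch.
48.00 × 6.75 = 324.00 sts.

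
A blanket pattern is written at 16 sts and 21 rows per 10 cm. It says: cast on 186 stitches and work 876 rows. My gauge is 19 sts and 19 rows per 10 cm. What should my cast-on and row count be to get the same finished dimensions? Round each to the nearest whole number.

Cast on 221 stitches; work 793 rows.

Stitches: 186 × 19/16 = 220.88 → 221.
Rows: 876 × 19/21 = 792.57 → 793.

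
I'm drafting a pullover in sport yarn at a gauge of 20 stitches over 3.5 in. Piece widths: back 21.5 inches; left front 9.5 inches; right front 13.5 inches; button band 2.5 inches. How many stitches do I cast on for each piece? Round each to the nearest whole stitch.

back 123; left front 54; right front 77; button band 14.

Rate = 20/3.5 = 5.714 sts per in.
back: 21.5 × 5.714 = 122.86 → 123.
left front: 9.5 × 5.714 = 54.29 → 54.
right front: 13.5 × 5.714 = 77.14 → 77.
button band: 2.5 × 5.714 = 14.29 → 14.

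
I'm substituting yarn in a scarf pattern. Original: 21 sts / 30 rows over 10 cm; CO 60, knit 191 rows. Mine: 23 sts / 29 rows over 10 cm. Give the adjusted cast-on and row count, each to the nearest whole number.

Stitches: 60 × 23/21 = 65.71 → 66.
Rows: 191 × 29/30 = 184.63 → 185.

Cast on 66 stitches; work 185 rows.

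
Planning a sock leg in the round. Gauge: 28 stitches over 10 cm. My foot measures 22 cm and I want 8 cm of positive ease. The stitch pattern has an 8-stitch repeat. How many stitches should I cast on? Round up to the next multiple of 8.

Finished = 22 + 8 = 30 cm.
28 / 10 = 2.8 sts/cm.
30 × 2.8 = 84.00 sts.
Next multiple of 8: 88.

CO 88 sts.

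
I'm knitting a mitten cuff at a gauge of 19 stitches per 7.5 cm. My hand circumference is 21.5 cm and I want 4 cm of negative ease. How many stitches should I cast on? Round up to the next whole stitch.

Cast on 45 stitches.

Finished = 21.5 − 4 = 17.5 cm.
19 / 7.5 = 2.533 sts per cm.
17.50 × 2.533 = 44.33 sts.
→ 45 sts.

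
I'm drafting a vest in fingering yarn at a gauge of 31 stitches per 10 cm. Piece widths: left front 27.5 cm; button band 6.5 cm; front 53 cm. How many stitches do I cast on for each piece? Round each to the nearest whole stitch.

Rate = 31/10 = 3.1 sts per cm.
left front: 27.5 × 3.1 = 85.25 → 85.
button band: 6.5 × 3.1 = 20.15 → 20.
front: 53 × 3.1 = 164.30 → 164.

left front 85; button band 20; front 164.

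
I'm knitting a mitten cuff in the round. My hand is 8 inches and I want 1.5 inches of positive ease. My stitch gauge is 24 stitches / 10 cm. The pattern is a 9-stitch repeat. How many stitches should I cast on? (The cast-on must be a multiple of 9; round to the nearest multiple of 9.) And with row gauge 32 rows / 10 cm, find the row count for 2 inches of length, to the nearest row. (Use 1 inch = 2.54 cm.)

Finished = 8 + 1.5 = 9.5 inches.
9.5 inches × 2.54 = 24.13 cm.
24/10 = 2.4 sts per cm; 24.13 × 2.4 = 57.91 sts.
Nearest multiple of 9 → 54.
2 inches = 5.08 cm; × 3.2 = 16.26 → 16 rows.

Cast on 54 stitches; work 16 rows.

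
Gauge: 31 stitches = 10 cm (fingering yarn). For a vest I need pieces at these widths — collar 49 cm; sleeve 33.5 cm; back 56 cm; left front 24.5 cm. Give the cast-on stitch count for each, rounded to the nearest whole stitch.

collar 152; sleeve 104; back 174; left front 76.

Rate = 31/10 = 3.1 sts per cm.
collar: 49 × 3.1 = 151.90 → 152.
sleeve: 33.5 × 3.1 = 103.85 → 104.
back: 56 × 3.1 = 173.60 → 174.
left front: 24.5 × 3.1 = 75.95 → 76.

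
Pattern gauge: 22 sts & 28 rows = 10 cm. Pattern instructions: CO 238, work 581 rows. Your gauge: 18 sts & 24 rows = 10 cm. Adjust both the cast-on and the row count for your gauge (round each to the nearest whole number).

Cast on 195 stitches; work 498 rows.

Stitches: 238 × 18/22 = 194.73 → 195.
Rows: 581 × 24/28 = 498.00 → 498.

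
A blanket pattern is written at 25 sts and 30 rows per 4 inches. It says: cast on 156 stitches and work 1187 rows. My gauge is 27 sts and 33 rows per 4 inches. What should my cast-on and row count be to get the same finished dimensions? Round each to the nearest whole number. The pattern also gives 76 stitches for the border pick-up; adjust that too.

Cast on 168 stitches; work 1306 rows; border pick-up 82 stitches.

Stitches: 156 × 27/25 = 168.48 → 168.
Rows: 1187 × 33/30 = 1305.70 → 1306.
border pick-up: 76 × 27/25 = 82.08 → 82.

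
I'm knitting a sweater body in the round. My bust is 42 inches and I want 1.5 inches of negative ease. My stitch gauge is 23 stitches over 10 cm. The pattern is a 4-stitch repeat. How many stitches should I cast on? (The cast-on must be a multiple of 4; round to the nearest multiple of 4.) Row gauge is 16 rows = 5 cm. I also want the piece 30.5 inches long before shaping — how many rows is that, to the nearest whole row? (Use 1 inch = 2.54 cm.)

Finished = 42 − 1.5 = 40.5 inches.
40.5 inches × 2.54 = 102.87 cm.
23/10 = 2.3 sts per cm; 102.87 × 2.3 = 236.60 sts.
Nearest multiple of 4 → 236.
30.5 inches = 77.47 cm; × 3.2 = 247.90 → 248 rows.

Cast on 236 stitches; work 248 rows.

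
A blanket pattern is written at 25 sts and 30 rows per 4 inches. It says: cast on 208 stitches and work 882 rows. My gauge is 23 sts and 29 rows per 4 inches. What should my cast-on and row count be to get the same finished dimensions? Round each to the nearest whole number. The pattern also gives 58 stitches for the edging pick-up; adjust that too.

Cast on 191 stitches; work 853 rows; edging pick-up 53 stitches.

Stitches: 208 × 23/25 = 191.36 → 191.
Rows: 882 × 29/30 = 852.60 → 853.
edging pick-up: 58 × 23/25 = 53.36 → 53.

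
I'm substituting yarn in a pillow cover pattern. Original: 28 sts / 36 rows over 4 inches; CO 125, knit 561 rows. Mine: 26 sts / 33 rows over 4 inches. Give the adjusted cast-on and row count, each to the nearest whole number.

Stitches: 125 × 26/28 = 116.07 → 116.
Rows: 561 × 33/36 = 514.25 → 514.

Cast on 116 stitches; work 514 rows.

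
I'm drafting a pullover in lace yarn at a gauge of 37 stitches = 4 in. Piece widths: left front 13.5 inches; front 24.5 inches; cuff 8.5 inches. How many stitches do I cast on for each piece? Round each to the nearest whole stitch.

left front 125; front 227; cuff 79.

Rate = 37/4 = 9.25 sts per in.
left front: 13.5 × 9.25 = 124.88 → 125.
front: 24.5 × 9.25 = 226.62 → 227.
cuff: 8.5 × 9.25 = 78.62 → 79.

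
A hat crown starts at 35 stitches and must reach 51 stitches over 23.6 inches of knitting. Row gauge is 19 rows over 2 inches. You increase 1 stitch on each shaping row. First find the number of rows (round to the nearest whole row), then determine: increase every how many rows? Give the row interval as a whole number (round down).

Rows = 23.6 × 9.5 = 224.2 → 224 rows.
Stitches to add: 16 → 16 shaping rows (at 1 st each).
224 / 16 = 14.00 → every 14 rows.

Increase every 14th row.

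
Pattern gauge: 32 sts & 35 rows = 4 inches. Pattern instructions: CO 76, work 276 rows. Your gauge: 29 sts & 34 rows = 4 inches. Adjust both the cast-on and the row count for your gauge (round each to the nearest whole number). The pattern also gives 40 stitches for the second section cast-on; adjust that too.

Cast on 69 stitches; work 268 rows; second section cast-on 36 stitches.

Stitches: 76 × 29/32 = 68.88 → 69.
Rows: 276 × 34/35 = 268.11 → 268.
second section cast-on: 40 × 29/32 = 36.25 → 36.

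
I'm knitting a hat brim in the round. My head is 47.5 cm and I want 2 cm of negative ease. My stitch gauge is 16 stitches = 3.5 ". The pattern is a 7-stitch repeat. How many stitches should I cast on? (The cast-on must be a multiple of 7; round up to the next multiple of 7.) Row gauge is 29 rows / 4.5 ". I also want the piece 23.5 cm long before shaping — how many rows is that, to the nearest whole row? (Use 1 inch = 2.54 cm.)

Cast on 84 stitches; work 60 rows.

Finished = 47.5 − 2 = 45.5 cm.
45.5 cm × 1/2.54 = 17.91 inches.
16/3.5 = 4.571 sts per in; 17.91 × 4.571 = 81.89 sts.
Next multiple of 7 → 84.
23.5 cm = 9.25 inches; × 6.444 = 59.62 → 60 rows.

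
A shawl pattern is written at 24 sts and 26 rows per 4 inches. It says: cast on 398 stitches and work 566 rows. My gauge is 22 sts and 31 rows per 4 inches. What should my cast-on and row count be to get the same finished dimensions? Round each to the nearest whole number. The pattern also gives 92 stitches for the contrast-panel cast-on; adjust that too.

Stitches: 398 × 22/24 = 364.83 → 365.
Rows: 566 × 31/26 = 674.85 → 675.
contrast-panel cast-on: 92 × 22/24 = 84.33 → 84.

Cast on 365 stitches; work 675 rows; contrast-panel cast-on 84 stitches.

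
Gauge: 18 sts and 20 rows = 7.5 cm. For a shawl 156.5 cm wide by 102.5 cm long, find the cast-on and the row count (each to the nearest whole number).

Cast on 376 stitches and work 273 rows.

Stitch gauge = 18/7.5 = 2.4 sts/cm; 156.5 × 2.4 = 375.60 → 376 sts.
Row gauge = 20/7.5 = 2.667 rows/cm; 102.5 × 2.667 = 273.33 → 273 rows.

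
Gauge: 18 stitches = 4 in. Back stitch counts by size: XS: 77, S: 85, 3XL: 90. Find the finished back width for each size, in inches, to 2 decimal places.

18/4 = 4.5 sts per in.
XS: 77 / 4.5 = 17.111 → 17.11 in.
S: 85 / 4.5 = 18.889 → 18.89 in.
3XL: 90 / 4.5 = 20.000 → 20.00 in.

XS 17.11 inches; S 18.89 inches; 3XL 20.00 inches.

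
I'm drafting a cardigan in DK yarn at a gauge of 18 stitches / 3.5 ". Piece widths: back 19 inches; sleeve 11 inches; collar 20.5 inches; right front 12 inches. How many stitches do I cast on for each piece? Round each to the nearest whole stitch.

Rate = 18/3.5 = 5.143 sts per in.
back: 19 × 5.143 = 97.71 → 98.
sleeve: 11 × 5.143 = 56.57 → 57.
collar: 20.5 × 5.143 = 105.43 → 105.
right front: 12 × 5.143 = 61.71 → 62.

back 98; sleeve 57; collar 105; right front 62.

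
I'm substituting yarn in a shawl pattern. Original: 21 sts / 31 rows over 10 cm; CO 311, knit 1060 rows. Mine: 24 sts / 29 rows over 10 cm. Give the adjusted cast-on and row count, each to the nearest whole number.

Stitches: 311 × 24/21 = 355.43 → 355.
Rows: 1060 × 29/31 = 991.61 → 992.

Cast on 355 stitches; work 992 rows.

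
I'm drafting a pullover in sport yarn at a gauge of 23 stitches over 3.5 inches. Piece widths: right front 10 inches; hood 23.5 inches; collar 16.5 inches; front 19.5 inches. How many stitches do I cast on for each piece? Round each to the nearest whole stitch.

right front 66; hood 154; collar 108; front 128.

Rate = 23/3.5 = 6.571 sts per in.
right front: 10 × 6.571 = 65.71 → 66.
hood: 23.5 × 6.571 = 154.43 → 154.
collar: 16.5 × 6.571 = 108.43 → 108.
front: 19.5 × 6.571 = 128.14 → 128.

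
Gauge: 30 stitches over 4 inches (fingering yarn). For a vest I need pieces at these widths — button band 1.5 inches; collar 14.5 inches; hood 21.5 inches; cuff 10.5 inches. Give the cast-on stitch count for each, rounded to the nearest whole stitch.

Rate = 30/4 = 7.5 sts per in.
button band: 1.5 × 7.5 = 11.25 → 11.
collar: 14.5 × 7.5 = 108.75 → 109.
hood: 21.5 × 7.5 = 161.25 → 161.
cuff: 10.5 × 7.5 = 78.75 → 79.

button band 11; collar 109; hood 161; cuff 79.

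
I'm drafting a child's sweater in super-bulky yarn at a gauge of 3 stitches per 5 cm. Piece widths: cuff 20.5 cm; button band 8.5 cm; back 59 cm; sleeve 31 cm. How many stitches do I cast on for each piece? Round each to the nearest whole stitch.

Rate = 3/5 = 0.6 sts per cm.
cuff: 20.5 × 0.6 = 12.30 → 12.
button band: 8.5 × 0.6 = 5.10 → 5.
back: 59 × 0.6 = 35.40 → 35.
sleeve: 31 × 0.6 = 18.60 → 19.

cuff 12; button band 5; back 35; sleeve 19.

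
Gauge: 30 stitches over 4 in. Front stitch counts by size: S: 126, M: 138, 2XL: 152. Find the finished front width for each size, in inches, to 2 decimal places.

S 16.80 inches; M 18.40 inches; 2XL 20.27 inches.

30/4 = 7.5 sts per in.
S: 126 / 7.5 = 16.800 → 16.80 in.
M: 138 / 7.5 = 18.400 → 18.40 in.
2XL: 152 / 7.5 = 20.267 → 20.27 in.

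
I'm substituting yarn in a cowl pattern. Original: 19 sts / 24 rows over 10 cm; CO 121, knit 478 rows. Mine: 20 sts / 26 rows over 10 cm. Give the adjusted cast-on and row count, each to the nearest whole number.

Cast on 127 stitches; work 518 rows.

Stitches: 121 × 20/19 = 127.37 → 127.
Rows: 478 × 26/24 = 517.83 → 518.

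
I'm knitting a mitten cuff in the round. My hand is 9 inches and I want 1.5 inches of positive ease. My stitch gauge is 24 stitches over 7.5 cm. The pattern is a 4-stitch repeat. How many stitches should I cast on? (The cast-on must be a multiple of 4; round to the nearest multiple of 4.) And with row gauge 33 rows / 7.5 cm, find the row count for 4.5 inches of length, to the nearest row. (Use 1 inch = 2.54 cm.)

Finished = 9 + 1.5 = 10.5 inches.
10.5 inches × 2.54 = 26.67 cm.
24/7.5 = 3.2 sts per cm; 26.67 × 3.2 = 85.34 sts.
Nearest multiple of 4 → 84.
4.5 inches = 11.43 cm; × 4.4 = 50.29 → 50 rows.

Cast on 84 stitches; work 50 rows.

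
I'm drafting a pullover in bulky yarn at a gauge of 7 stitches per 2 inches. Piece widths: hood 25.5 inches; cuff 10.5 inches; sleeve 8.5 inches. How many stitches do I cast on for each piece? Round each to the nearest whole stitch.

Rate = 7/2 = 3.5 sts per in.
hood: 25.5 × 3.5 = 89.25 → 89.
cuff: 10.5 × 3.5 = 36.75 → 37.
sleeve: 8.5 × 3.5 = 29.75 → 30.

hood 89; cuff 37; sleeve 30.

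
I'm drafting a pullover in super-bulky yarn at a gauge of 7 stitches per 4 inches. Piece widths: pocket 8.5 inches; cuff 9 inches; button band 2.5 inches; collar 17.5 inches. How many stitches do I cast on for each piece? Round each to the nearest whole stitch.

Rate = 7/4 = 1.75 sts per in.
pocket: 8.5 × 1.75 = 14.88 → 15.
cuff: 9 × 1.75 = 15.75 → 16.
button band: 2.5 × 1.75 = 4.38 → 4.
collar: 17.5 × 1.75 = 30.62 → 31.

pocket 15; cuff 16; button band 4; collar 31.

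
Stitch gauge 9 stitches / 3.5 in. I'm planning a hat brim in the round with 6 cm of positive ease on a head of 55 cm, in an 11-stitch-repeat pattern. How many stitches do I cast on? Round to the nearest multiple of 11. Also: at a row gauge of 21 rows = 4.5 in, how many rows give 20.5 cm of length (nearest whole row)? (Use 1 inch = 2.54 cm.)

Cast on 66 stitches; work 38 rows.

Finished = 55 + 6 = 61 cm.
61 cm × 1/2.54 = 24.02 inches.
9/3.5 = 2.571 sts per in; 24.02 × 2.571 = 61.75 sts.
Nearest multiple of 11 → 66.
20.5 cm = 8.07 inches; × 4.667 = 37.66 → 38 rows.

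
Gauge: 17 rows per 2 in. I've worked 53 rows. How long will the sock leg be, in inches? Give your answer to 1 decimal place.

17 rows / 2 inch = 8.5 rows per inch.
53 / 8.5 = 6.24 inches.

6.2 inches.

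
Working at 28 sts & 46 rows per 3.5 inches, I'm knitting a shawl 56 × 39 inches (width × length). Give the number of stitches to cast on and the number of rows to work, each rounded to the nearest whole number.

Cast on 448 stitches and work 513 rows.

Stitch gauge = 28/3.5 = 8 sts/in; 56 × 8 = 448.00 → 448 sts.
Row gauge = 46/3.5 = 13.143 rows/in; 39 × 13.143 = 512.57 → 513 rows.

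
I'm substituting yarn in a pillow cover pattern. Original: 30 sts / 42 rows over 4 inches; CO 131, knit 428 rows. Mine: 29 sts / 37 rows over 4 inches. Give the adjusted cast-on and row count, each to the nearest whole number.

Cast on 127 stitches; work 377 rows.

Stitches: 131 × 29/30 = 126.63 → 127.
Rows: 428 × 37/42 = 377.05 → 377.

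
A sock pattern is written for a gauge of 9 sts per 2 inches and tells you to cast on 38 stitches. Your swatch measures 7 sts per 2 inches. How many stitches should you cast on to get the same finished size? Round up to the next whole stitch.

Cast on 30 stitches.

Scale factor = 7 / 9 = 0.778.
38 × 7 / 9 = 29.56 sts.
→ 30 sts.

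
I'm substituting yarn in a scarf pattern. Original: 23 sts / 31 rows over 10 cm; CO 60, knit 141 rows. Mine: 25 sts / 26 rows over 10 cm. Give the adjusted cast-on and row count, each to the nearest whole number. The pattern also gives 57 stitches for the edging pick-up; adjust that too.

Cast on 65 stitches; work 118 rows; edging pick-up 62 stitches.

Stitches: 60 × 25/23 = 65.22 → 65.
Rows: 141 × 26/31 = 118.26 → 118.
edging pick-up: 57 × 25/23 = 61.96 → 62.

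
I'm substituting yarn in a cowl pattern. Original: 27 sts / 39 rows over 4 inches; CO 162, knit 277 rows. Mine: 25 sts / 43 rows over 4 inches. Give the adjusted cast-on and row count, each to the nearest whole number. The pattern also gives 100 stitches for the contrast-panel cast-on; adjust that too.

Cast on 150 stitches; work 305 rows; contrast-panel cast-on 93 stitches.

Stitches: 162 × 25/27 = 150.00 → 150.
Rows: 277 × 43/39 = 305.41 → 305.
contrast-panel cast-on: 100 × 25/27 = 92.59 → 93.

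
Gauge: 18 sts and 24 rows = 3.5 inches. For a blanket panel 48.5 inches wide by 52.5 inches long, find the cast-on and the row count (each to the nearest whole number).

Stitch gauge = 18/3.5 = 5.143 sts/in; 48.5 × 5.143 = 249.43 → 249 sts.
Row gauge = 24/3.5 = 6.857 rows/in; 52.5 × 6.857 = 360.00 → 360 rows.

Cast on 249 stitches and work 360 rows.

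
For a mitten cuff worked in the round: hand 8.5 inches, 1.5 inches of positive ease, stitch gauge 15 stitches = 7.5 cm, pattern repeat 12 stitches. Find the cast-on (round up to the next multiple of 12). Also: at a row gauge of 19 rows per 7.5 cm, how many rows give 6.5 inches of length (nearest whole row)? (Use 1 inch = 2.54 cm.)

Cast on 60 stitches; work 42 rows.

Finished = 8.5 + 1.5 = 10 inches.
10 inches × 2.54 = 25.40 cm.
15/7.5 = 2 sts per cm; 25.40 × 2 = 50.80 sts.
Next multiple of 12 → 60.
6.5 inches = 16.51 cm; × 2.533 = 41.83 → 42 rows.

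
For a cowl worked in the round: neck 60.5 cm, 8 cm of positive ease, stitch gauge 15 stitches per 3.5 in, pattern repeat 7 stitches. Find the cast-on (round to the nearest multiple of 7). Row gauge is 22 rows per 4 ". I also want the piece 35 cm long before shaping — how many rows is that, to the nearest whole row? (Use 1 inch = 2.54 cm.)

Cast on 119 stitches; work 76 rows.

Finished = 60.5 + 8 = 68.5 cm.
68.5 cm × 1/2.54 = 26.97 inches.
15/3.5 = 4.286 sts per in; 26.97 × 4.286 = 115.58 sts.
Nearest multiple of 7 → 119.
35 cm = 13.78 inches; × 5.5 = 75.79 → 76 rows.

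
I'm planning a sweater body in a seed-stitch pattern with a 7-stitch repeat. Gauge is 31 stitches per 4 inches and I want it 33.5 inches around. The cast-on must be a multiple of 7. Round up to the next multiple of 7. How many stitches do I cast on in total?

31 / 4 = 7.75 sts per inch.
33.5 × 7.75 = 259.62 sts.
Next multiple of 7: 266.

Cast on 266 stitches.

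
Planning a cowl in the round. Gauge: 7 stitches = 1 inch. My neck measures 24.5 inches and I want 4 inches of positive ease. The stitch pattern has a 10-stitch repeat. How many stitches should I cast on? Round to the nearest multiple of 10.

Finished = 24.5 + 4 = 28.5 inches.
7 / 1 = 7 sts/in.
28.5 × 7 = 199.50 sts.
Nearest multiple of 10: 200.

Cast on 200 stitches.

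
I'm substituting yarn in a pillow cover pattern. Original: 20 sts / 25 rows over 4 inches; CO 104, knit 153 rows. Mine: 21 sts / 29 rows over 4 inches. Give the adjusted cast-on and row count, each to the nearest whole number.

Cast on 109 stitches; work 177 rows.

Stitches: 104 × 21/20 = 109.20 → 109.
Rows: 153 × 29/25 = 177.48 → 177.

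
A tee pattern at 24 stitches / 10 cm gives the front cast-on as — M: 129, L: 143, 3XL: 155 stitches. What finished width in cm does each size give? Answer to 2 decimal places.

24/10 = 2.4 sts per cm.
M: 129 / 2.4 = 53.750 → 53.75 cm.
L: 143 / 2.4 = 59.583 → 59.58 cm.
3XL: 155 / 2.4 = 64.583 → 64.58 cm.

M 53.75 cm; L 59.58 cm; 3XL 64.58 cm.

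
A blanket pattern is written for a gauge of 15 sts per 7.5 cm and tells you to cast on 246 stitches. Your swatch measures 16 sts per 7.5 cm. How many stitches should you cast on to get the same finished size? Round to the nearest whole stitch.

Cast on 262 stitches.

Scale factor = 16 / 15 = 1.067.
246 × 16 / 15 = 262.40 sts.
→ 262 sts.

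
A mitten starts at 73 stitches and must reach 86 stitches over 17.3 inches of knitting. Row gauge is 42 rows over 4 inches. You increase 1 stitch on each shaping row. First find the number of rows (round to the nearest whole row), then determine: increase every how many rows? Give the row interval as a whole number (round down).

Increase every 14th row.

Rows = 17.3 × 10.5 = 181.7 → 182 rows.
Stitches to add: 13 → 13 shaping rows (at 1 st each).
182 / 13 = 14.00 → every 14 rows.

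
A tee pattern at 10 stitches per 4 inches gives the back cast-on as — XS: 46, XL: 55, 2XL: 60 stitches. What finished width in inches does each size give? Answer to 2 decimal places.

XS 18.40 inches; XL 22.00 inches; 2XL 24.00 inches.

10/4 = 2.5 sts per in.
XS: 46 / 2.5 = 18.400 → 18.40 in.
XL: 55 / 2.5 = 22.000 → 22.00 in.
2XL: 60 / 2.5 = 24.000 → 24.00 in.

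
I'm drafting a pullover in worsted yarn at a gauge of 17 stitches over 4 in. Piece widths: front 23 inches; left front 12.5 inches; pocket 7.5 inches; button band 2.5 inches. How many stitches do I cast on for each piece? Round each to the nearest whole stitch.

Rate = 17/4 = 4.25 sts per in.
front: 23 × 4.25 = 97.75 → 98.
left front: 12.5 × 4.25 = 53.12 → 53.
pocket: 7.5 × 4.25 = 31.88 → 32.
button band: 2.5 × 4.25 = 10.62 → 11.

front 98; left front 53; pocket 32; button band 11.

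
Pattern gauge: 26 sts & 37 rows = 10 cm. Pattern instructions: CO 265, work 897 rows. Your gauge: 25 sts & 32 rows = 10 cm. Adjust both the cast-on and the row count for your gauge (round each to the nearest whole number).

Cast on 255 stitches; work 776 rows.

Stitches: 265 × 25/26 = 254.81 → 255.
Rows: 897 × 32/37 = 775.78 → 776.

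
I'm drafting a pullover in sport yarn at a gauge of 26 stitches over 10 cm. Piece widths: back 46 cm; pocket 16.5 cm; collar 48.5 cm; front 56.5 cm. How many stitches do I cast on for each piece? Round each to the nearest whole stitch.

back 120; pocket 43; collar 126; front 147.

Rate = 26/10 = 2.6 sts per cm.
back: 46 × 2.6 = 119.60 → 120.
pocket: 16.5 × 2.6 = 42.90 → 43.
collar: 48.5 × 2.6 = 126.10 → 126.
front: 56.5 × 2.6 = 146.90 → 147.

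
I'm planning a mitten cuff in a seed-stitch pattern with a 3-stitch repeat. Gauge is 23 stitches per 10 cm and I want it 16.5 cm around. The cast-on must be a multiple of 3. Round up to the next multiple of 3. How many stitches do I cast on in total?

39 stitches.

23 / 10 = 2.3 sts per cm.
16.5 × 2.3 = 37.95 sts.
Next multiple of 3: 39.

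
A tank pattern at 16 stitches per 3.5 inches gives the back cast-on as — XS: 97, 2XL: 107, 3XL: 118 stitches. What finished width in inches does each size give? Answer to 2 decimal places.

XS 21.22 inches; 2XL 23.41 inches; 3XL 25.81 inches.

16/3.5 = 4.571 sts per in.
XS: 97 / 4.571 = 21.219 → 21.22 in.
2XL: 107 / 4.571 = 23.406 → 23.41 in.
3XL: 118 / 4.571 = 25.812 → 25.81 in.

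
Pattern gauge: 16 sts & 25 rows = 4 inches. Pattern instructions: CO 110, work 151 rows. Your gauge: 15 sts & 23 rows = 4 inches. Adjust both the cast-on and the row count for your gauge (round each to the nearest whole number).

Stitches: 110 × 15/16 = 103.12 → 103.
Rows: 151 × 23/25 = 138.92 → 139.

Cast on 103 stitches; work 139 rows.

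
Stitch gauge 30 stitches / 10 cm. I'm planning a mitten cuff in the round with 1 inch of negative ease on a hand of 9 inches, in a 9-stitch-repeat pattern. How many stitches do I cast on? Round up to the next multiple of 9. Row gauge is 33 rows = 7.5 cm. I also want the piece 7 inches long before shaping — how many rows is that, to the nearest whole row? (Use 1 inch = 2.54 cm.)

Finished = 9 − 1 = 8 inches.
8 inches × 2.54 = 20.32 cm.
30/10 = 3 sts per cm; 20.32 × 3 = 60.96 sts.
Next multiple of 9 → 63.
7 inches = 17.78 cm; × 4.4 = 78.23 → 78 rows.

Cast on 63 stitches; work 78 rows.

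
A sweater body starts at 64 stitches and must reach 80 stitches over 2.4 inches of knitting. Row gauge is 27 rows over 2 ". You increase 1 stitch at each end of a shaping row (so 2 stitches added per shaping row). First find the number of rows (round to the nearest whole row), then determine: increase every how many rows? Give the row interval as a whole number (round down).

Rows = 2.4 × 13.5 = 32.4 → 32 rows.
Stitches to add: 16 → 8 shaping rows (at 2 st each).
32 / 8 = 4.00 → every 4 rows.

Increase every 4th row.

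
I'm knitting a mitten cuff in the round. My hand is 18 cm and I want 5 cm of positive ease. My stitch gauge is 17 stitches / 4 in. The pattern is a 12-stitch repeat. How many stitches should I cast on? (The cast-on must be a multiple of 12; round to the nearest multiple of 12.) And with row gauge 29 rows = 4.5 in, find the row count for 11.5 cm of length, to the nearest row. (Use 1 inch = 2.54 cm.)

Finished = 18 + 5 = 23 cm.
23 cm × 1/2.54 = 9.06 inches.
17/4 = 4.25 sts per in; 9.06 × 4.25 = 38.48 sts.
Nearest multiple of 12 → 36.
11.5 cm = 4.53 inches; × 6.444 = 29.18 → 29 rows.

Cast on 36 stitches; work 29 rows.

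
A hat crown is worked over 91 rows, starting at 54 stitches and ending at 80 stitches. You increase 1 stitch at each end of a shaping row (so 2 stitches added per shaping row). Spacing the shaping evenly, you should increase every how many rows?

Increase every 7th row.

Stitches to add: |80 − 54| = 26.
Shaping rows needed: 26 / 2 = 13.
91 rows / 13 = every 7 rows.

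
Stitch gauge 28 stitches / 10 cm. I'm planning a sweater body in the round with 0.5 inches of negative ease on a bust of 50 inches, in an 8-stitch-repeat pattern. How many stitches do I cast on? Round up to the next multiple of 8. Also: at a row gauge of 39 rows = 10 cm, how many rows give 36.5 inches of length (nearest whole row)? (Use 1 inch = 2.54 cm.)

Cast on 360 stitches; work 362 rows.

Finished = 50 − 0.5 = 49.5 inches.
49.5 inches × 2.54 = 125.73 cm.
28/10 = 2.8 sts per cm; 125.73 × 2.8 = 352.04 sts.
Next multiple of 8 → 360.
36.5 inches = 92.71 cm; × 3.9 = 361.57 → 362 rows.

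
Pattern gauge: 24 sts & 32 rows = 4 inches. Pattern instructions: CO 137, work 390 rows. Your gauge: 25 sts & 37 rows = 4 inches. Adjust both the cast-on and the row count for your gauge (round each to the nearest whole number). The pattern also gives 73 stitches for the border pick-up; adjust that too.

Cast on 143 stitches; work 451 rows; border pick-up 76 stitches.

Stitches: 137 × 25/24 = 142.71 → 143.
Rows: 390 × 37/32 = 450.94 → 451.
border pick-up: 73 × 25/24 = 76.04 → 76.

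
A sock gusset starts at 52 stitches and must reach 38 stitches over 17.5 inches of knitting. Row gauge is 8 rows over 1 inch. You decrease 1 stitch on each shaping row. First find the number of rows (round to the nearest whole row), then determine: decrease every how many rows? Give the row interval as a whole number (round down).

Decrease every 10th row.

Rows = 17.5 × 8 = 140.0 → 140 rows.
Stitches to remove: 14 → 14 shaping rows (at 1 st each).
140 / 14 = 10.00 → every 10 rows.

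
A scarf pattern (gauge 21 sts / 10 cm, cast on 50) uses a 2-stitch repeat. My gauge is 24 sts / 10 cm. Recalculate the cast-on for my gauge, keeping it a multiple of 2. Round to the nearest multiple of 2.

58 stitches.

50 × 24 / 21 = 57.14.
Nearest multiple of 2: 58.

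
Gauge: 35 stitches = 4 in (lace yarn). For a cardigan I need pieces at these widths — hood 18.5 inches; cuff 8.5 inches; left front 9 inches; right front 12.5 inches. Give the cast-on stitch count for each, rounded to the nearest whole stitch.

Rate = 35/4 = 8.75 sts per in.
hood: 18.5 × 8.75 = 161.88 → 162.
cuff: 8.5 × 8.75 = 74.38 → 74.
left front: 9 × 8.75 = 78.75 → 79.
right front: 12.5 × 8.75 = 109.38 → 109.

hood 162; cuff 74; left front 79; right front 109.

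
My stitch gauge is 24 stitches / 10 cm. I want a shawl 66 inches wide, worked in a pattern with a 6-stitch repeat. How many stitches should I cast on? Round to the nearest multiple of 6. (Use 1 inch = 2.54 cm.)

Cast on 402 stitches.

66 in = 66 × 2.54 = 167.64 cm.
24 / 10 = 2.4 sts/cm.
167.64 × 2.4 = 402.34 sts.
→ 402.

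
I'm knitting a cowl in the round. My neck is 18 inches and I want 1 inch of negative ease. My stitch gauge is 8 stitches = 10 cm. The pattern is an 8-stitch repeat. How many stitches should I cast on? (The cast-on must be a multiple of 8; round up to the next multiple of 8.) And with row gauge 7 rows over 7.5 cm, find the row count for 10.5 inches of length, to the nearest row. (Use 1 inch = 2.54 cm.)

Cast on 40 stitches; work 25 rows.

Finished = 18 − 1 = 17 inches.
17 inches × 2.54 = 43.18 cm.
8/10 = 0.8 sts per cm; 43.18 × 0.8 = 34.54 sts.
Next multiple of 8 → 40.
10.5 inches = 26.67 cm; × 0.933 = 24.89 → 25 rows.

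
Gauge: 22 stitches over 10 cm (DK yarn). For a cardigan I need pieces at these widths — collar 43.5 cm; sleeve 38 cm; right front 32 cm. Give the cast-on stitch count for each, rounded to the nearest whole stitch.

Rate = 22/10 = 2.2 sts per cm.
collar: 43.5 × 2.2 = 95.70 → 96.
sleeve: 38 × 2.2 = 83.60 → 84.
right front: 32 × 2.2 = 70.40 → 70.

collar 96; sleeve 84; right front 70.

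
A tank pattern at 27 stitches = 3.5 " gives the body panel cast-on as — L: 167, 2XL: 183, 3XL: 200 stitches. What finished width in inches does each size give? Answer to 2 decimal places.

27/3.5 = 7.714 sts per in.
L: 167 / 7.714 = 21.648 → 21.65 in.
2XL: 183 / 7.714 = 23.722 → 23.72 in.
3XL: 200 / 7.714 = 25.926 → 25.93 in.

L 21.65 inches; 2XL 23.72 inches; 3XL 25.93 inches.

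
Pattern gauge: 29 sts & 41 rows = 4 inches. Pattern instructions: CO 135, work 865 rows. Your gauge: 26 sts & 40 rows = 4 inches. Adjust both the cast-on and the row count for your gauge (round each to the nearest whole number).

Cast on 121 stitches; work 844 rows.

Stitches: 135 × 26/29 = 121.03 → 121.
Rows: 865 × 40/41 = 843.90 → 844.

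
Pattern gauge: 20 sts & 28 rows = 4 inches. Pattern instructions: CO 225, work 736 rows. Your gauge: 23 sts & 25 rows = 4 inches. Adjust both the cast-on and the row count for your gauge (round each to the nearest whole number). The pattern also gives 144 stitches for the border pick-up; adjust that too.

Stitches: 225 × 23/20 = 258.75 → 259.
Rows: 736 × 25/28 = 657.14 → 657.
border pick-up: 144 × 23/20 = 165.60 → 166.

Cast on 259 stitches; work 657 rows; border pick-up 166 stitches.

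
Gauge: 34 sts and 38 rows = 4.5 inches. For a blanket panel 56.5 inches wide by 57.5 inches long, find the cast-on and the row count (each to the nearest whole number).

Stitch gauge = 34/4.5 = 7.556 sts/in; 56.5 × 7.556 = 426.89 → 427 sts.
Row gauge = 38/4.5 = 8.444 rows/in; 57.5 × 8.444 = 485.56 → 486 rows.

Cast on 427 stitches and work 486 rows.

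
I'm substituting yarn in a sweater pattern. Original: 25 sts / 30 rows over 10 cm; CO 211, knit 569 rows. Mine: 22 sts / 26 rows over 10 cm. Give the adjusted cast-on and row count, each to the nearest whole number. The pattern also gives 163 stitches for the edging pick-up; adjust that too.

Cast on 186 stitches; work 493 rows; edging pick-up 143 stitches.

Stitches: 211 × 22/25 = 185.68 → 186.
Rows: 569 × 26/30 = 493.13 → 493.
edging pick-up: 163 × 22/25 = 143.44 → 143.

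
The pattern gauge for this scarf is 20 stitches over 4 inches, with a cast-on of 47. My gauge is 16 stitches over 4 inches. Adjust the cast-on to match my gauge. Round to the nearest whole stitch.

Scale factor = 16 / 20 = 0.800.
47 × 16 / 20 = 37.60 sts.
→ 38 sts.

Cast on 38 stitches.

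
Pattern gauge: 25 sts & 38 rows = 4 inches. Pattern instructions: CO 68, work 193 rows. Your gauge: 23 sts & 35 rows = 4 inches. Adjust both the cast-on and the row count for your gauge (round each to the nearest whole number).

Stitches: 68 × 23/25 = 62.56 → 63.
Rows: 193 × 35/38 = 177.76 → 178.

Cast on 63 stitches; work 178 rows.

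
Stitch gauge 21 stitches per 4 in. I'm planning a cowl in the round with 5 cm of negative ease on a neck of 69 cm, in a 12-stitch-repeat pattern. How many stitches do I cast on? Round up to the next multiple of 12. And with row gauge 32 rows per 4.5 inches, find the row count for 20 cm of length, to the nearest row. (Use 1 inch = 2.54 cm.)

Cast on 144 stitches; work 56 rows.

Finished = 69 − 5 = 64 cm.
64 cm × 1/2.54 = 25.20 inches.
21/4 = 5.25 sts per in; 25.20 × 5.25 = 132.28 sts.
Next multiple of 12 → 144.
20 cm = 7.87 inches; × 7.111 = 55.99 → 56 rows.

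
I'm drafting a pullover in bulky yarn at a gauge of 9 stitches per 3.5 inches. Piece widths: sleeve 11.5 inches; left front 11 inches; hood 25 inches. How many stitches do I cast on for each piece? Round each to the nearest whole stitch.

Rate = 9/3.5 = 2.571 sts per in.
sleeve: 11.5 × 2.571 = 29.57 → 30.
left front: 11 × 2.571 = 28.29 → 28.
hood: 25 × 2.571 = 64.29 → 64.

sleeve 30; left front 28; hood 64.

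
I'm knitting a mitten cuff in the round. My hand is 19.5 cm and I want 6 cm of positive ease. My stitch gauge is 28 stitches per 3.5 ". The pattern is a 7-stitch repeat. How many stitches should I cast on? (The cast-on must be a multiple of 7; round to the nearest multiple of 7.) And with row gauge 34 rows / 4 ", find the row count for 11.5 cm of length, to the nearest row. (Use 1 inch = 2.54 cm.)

Cast on 77 stitches; work 38 rows.

Finished = 19.5 + 6 = 25.5 cm.
25.5 cm × 1/2.54 = 10.04 inches.
28/3.5 = 8 sts per in; 10.04 × 8 = 80.31 sts.
Nearest multiple of 7 → 77.
11.5 cm = 4.53 inches; × 8.5 = 38.48 → 38 rows.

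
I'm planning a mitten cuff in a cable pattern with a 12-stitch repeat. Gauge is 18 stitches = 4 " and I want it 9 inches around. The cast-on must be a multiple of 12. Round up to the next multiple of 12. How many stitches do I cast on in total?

Cast on 48 stitches.

18 / 4 = 4.5 sts per inch.
9 × 4.5 = 40.50 sts.
Next multiple of 12: 48.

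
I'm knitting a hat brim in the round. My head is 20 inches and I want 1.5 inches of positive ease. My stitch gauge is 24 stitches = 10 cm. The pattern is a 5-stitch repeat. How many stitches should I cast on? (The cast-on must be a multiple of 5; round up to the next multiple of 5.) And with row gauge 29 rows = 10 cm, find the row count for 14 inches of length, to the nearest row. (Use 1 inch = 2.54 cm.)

Cast on 135 stitches; work 103 rows.

Finished = 20 + 1.5 = 21.5 inches.
21.5 inches × 2.54 = 54.61 cm.
24/10 = 2.4 sts per cm; 54.61 × 2.4 = 131.06 sts.
Next multiple of 5 → 135.
14 inches = 35.56 cm; × 2.9 = 103.12 → 103 rows.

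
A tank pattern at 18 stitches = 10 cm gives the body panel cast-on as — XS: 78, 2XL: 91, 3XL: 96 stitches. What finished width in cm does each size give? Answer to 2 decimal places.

XS 43.33 cm; 2XL 50.56 cm; 3XL 53.33 cm.

18/10 = 1.8 sts per cm.
XS: 78 / 1.8 = 43.333 → 43.33 cm.
2XL: 91 / 1.8 = 50.556 → 50.56 cm.
3XL: 96 / 1.8 = 53.333 → 53.33 cm.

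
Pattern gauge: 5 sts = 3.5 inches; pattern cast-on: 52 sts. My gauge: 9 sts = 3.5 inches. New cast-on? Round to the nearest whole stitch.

CO 94 sts.

Scale factor = 9 / 5 = 1.800.
52 × 9 / 5 = 93.60 sts.
→ 94 sts.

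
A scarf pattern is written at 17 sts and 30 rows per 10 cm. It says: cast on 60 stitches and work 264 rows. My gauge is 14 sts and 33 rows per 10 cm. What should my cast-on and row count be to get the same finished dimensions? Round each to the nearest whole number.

Stitches: 60 × 14/17 = 49.41 → 49.
Rows: 264 × 33/30 = 290.40 → 290.

Cast on 49 stitches; work 290 rows.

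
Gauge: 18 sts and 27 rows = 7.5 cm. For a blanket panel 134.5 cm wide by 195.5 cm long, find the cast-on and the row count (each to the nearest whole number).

Stitch gauge = 18/7.5 = 2.4 sts/cm; 134.5 × 2.4 = 322.80 → 323 sts.
Row gauge = 27/7.5 = 3.6 rows/cm; 195.5 × 3.6 = 703.80 → 704 rows.

Cast on 323 stitches and work 704 rows.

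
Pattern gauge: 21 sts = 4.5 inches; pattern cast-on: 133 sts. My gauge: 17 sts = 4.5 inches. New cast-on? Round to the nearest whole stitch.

Scale factor = 17 / 21 = 0.810.
133 × 17 / 21 = 107.67 sts.
→ 108 sts.

108 stitches.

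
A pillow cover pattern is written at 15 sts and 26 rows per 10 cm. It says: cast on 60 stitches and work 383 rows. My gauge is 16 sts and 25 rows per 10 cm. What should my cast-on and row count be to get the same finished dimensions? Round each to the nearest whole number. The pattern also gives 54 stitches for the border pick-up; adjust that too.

Stitches: 60 × 16/15 = 64.00 → 64.
Rows: 383 × 25/26 = 368.27 → 368.
border pick-up: 54 × 16/15 = 57.60 → 58.

Cast on 64 stitches; work 368 rows; border pick-up 58 stitches.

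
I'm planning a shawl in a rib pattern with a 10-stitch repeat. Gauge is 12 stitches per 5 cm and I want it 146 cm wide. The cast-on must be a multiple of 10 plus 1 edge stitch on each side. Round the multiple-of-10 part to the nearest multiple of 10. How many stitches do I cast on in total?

12 / 5 = 2.4 sts per cm.
146 × 2.4 = 350.40 sts.
Less 2 edge sts → 348.40 for the repeat.
Nearest multiple of 10: 350.
Add back 2 edge sts → 352.

CO 352 sts.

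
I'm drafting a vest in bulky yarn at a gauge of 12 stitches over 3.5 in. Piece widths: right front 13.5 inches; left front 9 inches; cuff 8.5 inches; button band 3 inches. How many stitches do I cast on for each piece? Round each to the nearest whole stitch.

right front 46; left front 31; cuff 29; button band 10.

Rate = 12/3.5 = 3.429 sts per in.
right front: 13.5 × 3.429 = 46.29 → 46.
left front: 9 × 3.429 = 30.86 → 31.
cuff: 8.5 × 3.429 = 29.14 → 29.
button band: 3 × 3.429 = 10.29 → 10.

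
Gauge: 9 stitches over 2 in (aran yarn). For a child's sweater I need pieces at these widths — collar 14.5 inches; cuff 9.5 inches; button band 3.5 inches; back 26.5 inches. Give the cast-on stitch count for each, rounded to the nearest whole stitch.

Rate = 9/2 = 4.5 sts per in.
collar: 14.5 × 4.5 = 65.25 → 65.
cuff: 9.5 × 4.5 = 42.75 → 43.
button band: 3.5 × 4.5 = 15.75 → 16.
back: 26.5 × 4.5 = 119.25 → 119.

collar 65; cuff 43; button band 16; back 119.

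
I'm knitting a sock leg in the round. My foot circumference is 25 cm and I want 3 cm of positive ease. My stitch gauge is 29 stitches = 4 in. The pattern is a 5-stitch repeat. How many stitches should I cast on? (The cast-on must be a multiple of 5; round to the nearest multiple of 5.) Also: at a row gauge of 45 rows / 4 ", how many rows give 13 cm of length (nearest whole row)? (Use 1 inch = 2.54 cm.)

Finished = 25 + 3 = 28 cm.
28 cm × 1/2.54 = 11.02 inches.
29/4 = 7.25 sts per in; 11.02 × 7.25 = 79.92 sts.
Nearest multiple of 5 → 80.
13 cm = 5.12 inches; × 11.25 = 57.58 → 58 rows.

Cast on 80 stitches; work 58 rows.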